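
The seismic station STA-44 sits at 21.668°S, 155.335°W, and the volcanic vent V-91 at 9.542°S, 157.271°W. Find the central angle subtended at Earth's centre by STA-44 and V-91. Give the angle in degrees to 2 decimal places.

Δφ = 12.1260°,  Δλ = -1.9360°
a = sin²(Δφ/2) + cos φ₁ cos φ₂ sin²(Δλ/2) = 0.011418
c = 2·arcsin(√a) = 0.214115 rad = 12.2679°

12.27°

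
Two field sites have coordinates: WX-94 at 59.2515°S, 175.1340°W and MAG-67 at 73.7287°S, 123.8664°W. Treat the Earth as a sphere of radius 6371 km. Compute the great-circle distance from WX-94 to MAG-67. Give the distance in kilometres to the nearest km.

Δφ = -14.4772°,  Δλ = 51.2676°
a = sin²(Δφ/2) + cos φ₁ cos φ₂ sin²(Δλ/2) = 0.042687
c = 2·arcsin(√a) = 0.416214 rad = 23.8473°
d = R·c = 6371 × 0.416214 = 2651.7 km

2652 km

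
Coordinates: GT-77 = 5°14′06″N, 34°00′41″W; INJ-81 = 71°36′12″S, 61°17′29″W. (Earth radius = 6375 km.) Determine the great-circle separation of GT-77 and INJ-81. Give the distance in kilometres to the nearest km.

GT-77: φ = +5.23500°, λ = -34.01139°
INJ-81: φ = -71.60333°, λ = -61.29139°
Δφ = -76.8383°,  Δλ = -27.2800°
a = sin²(Δφ/2) + cos φ₁ cos φ₂ sin²(Δλ/2) = 0.403628
c = 2·arcsin(√a) = 1.376838 rad = 78.8870°
d = R·c = 6375 × 1.376838 = 8777.3 km

8777 km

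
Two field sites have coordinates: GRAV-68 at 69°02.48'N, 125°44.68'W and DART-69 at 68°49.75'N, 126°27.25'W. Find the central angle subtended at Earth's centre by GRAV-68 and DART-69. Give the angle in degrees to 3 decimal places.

0.332°

GRAV-68: φ = +69.04133°, λ = -125.74467°
DART-69: φ = +68.82917°, λ = -126.45417°
Δφ = -0.2122°,  Δλ = -0.7095°
a = sin²(Δφ/2) + cos φ₁ cos φ₂ sin²(Δλ/2) = 0.000008
c = 2·arcsin(√a) = 0.005790 rad = 0.3317°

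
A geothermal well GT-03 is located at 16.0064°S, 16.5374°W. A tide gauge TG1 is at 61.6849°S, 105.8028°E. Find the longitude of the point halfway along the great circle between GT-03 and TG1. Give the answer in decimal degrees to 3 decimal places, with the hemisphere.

12.991°E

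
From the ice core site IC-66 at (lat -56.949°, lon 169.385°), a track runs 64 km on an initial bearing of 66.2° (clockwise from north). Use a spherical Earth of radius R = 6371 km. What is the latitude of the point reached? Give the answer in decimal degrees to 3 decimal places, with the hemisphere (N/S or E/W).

56.713°S

δ = d/R = 64/6371 = 0.010046 rad
φ₂ = arcsin(sin φ₁ cos δ + cos φ₁ sin δ cos θ)
   = arcsin(-0.83819·0.99995 + 0.54539·0.01005·0.40355) = -56.71304°
λ₂ = λ₁ + atan2(sin θ sin δ cos φ₁, cos δ − sin φ₁ sin φ₂) = 170.34456°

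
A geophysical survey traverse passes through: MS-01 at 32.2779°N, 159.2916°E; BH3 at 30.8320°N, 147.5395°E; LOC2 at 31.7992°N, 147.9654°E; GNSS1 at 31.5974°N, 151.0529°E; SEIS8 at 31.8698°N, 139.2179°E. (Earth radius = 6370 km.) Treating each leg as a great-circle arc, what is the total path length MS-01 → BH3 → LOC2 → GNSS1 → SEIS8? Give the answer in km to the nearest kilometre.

MS-01→BH3: c = 0.176504 rad, d = 1124.33 km
BH3→LOC2: c = 0.018036 rad, d = 114.89 km
LOC2→GNSS1: c = 0.045982 rad, d = 292.91 km
GNSS1→SEIS8: c = 0.175657 rad, d = 1118.93 km
Total = 1124.33 + 114.89 + 292.91 + 1118.93 = 2651.06 km

2651 km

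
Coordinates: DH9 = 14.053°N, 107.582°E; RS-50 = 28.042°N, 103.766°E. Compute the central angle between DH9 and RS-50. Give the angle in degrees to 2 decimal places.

Δφ = 13.9890°,  Δλ = -3.8160°
a = sin²(Δφ/2) + cos φ₁ cos φ₂ sin²(Δλ/2) = 0.015778
c = 2·arcsin(√a) = 0.251887 rad = 14.4320°

14.43°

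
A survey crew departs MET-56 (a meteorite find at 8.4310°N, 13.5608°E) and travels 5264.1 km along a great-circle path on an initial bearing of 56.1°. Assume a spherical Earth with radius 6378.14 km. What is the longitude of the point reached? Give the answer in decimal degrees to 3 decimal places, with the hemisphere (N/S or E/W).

58.513°E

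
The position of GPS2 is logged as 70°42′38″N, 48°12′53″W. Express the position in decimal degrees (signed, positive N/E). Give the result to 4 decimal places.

lat: 70.7106° N → +70.7106°
lon: 48.2147° W → -48.2147°

+70.7106°, -48.2147°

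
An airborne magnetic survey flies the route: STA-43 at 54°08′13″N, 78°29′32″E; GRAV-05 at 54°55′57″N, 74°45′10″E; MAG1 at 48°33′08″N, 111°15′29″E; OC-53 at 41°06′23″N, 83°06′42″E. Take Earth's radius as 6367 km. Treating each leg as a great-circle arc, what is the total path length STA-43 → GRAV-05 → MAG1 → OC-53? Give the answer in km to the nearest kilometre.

5185 km

STA-43: φ = +54.13694°, λ = +78.49222°
GRAV-05: φ = +54.93250°, λ = +74.75278°
MAG1: φ = +48.55222°, λ = +111.25806°
OC-53: φ = +41.10639°, λ = +83.11167°
STA-43→GRAV-05: c = 0.040327 rad, d = 256.76 km
GRAV-05→MAG1: c = 0.404777 rad, d = 2577.22 km
MAG1→OC-53: c = 0.369282 rad, d = 2351.22 km
Total = 256.76 + 2577.22 + 2351.22 = 5185.20 km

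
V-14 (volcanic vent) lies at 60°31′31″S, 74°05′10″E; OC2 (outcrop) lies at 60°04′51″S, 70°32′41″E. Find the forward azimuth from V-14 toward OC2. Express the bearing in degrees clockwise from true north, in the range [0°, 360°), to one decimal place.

282.7°

V-14: φ = -60.52528°, λ = +74.08611°
OC2: φ = -60.08083°, λ = +70.54472°
Δλ = -3.5414°
y = sin Δλ · cos φ₂ = -0.030809
x = cos φ₁ sin φ₂ − sin φ₁ cos φ₂ cos Δλ = 0.006928
θ = atan2(y, x) = -77.3273° → 282.6727° (mod 360°)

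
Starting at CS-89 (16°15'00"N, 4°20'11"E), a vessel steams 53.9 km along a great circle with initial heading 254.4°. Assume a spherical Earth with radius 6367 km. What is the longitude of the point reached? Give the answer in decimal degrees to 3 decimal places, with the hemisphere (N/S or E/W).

CS-89: φ = +16.25000°, λ = +4.33639°
δ = d/R = 53.9/6367 = 0.008466 rad
φ₂ = arcsin(sin φ₁ cos δ + cos φ₁ sin δ cos θ)
   = arcsin(0.27983·0.99996 + 0.96005·0.00847·-0.26892) = 16.11901°
λ₂ = λ₁ + atan2(sin θ sin δ cos φ₁, cos δ − sin φ₁ sin φ₂) = 3.85010°

3.850°E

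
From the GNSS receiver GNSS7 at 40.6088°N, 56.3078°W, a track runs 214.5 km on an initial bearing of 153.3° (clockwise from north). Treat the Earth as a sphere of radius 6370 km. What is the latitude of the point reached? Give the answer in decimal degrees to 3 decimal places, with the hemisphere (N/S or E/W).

δ = d/R = 214.5/6370 = 0.033673 rad
φ₂ = arcsin(sin φ₁ cos δ + cos φ₁ sin δ cos θ)
   = arcsin(0.65089·0.99943 + 0.75917·0.03367·-0.89337) = 38.87976°
λ₂ = λ₁ + atan2(sin θ sin δ cos φ₁, cos δ − sin φ₁ sin φ₂) = -55.19435°

38.880°N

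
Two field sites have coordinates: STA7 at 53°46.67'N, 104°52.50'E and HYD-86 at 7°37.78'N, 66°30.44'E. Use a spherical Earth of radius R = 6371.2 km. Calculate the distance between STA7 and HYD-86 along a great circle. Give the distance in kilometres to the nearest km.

STA7: φ = +53.77783°, λ = +104.87500°
HYD-86: φ = +7.62967°, λ = +66.50733°
Δφ = -46.1482°,  Δλ = -38.3677°
a = sin²(Δφ/2) + cos φ₁ cos φ₂ sin²(Δλ/2) = 0.216843
c = 2·arcsin(√a) = 0.968771 rad = 55.5065°
d = R·c = 6371.2 × 0.968771 = 6172.2 km

6172 km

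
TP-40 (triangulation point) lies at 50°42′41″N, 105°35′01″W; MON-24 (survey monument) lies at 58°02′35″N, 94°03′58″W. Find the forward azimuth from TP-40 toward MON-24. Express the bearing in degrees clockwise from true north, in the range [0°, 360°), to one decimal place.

37.9°

TP-40: φ = +50.71139°, λ = -105.58361°
MON-24: φ = +58.04306°, λ = -94.06611°
Δλ = 11.5175°
y = sin Δλ · cos φ₂ = 0.105680
x = cos φ₁ sin φ₂ − sin φ₁ cos φ₂ cos Δλ = 0.135862
θ = atan2(y, x) = 37.8777° → 37.8777° (mod 360°)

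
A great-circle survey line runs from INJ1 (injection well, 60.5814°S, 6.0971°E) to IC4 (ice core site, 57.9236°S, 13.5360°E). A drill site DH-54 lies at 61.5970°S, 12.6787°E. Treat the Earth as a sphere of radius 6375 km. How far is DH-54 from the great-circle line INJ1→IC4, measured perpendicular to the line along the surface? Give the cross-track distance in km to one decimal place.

δ₁₃ = central angle INJ1→DH-54 = 0.058264 rad  (haversine)
θ₁₃ = bearing INJ1→DH-54 = 110.565°,  θ₁₂ = bearing INJ1→IC4 = 58.292°
dₓₜ = R·arcsin(sin δ₁₃ · sin(θ₁₃ − θ₁₂)) = 6375·arcsin(0.05823·sin(52.274°)) = 293.722 km
|dₓₜ| = 293.722 km

293.7 km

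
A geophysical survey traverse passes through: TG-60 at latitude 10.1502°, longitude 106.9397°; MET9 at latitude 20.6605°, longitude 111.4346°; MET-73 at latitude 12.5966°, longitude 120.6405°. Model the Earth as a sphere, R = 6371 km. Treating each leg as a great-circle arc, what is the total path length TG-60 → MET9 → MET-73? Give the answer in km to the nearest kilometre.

TG-60→MET9: c = 0.198369 rad, d = 1263.81 km
MET9→MET-73: c = 0.208461 rad, d = 1328.11 km
Total = 1263.81 + 1328.11 = 2591.92 km

2592 km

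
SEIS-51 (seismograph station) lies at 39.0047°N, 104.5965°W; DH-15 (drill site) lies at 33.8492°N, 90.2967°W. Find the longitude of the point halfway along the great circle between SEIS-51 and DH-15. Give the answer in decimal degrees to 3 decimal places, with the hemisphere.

97.208°W

Bx = cos φ₂ cos Δλ = 0.804775,  By = cos φ₂ sin Δλ = 0.205131
φₘ = atan2(sin φ₁ + sin φ₂, √((cos φ₁ + Bx)² + By²)) = 36.64066°
λₘ = λ₁ + atan2(By, cos φ₁ + Bx) = -97.20781°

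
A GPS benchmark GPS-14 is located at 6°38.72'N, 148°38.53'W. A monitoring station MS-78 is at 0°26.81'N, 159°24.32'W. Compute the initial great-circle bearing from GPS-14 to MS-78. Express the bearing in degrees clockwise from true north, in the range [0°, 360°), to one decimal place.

240.4°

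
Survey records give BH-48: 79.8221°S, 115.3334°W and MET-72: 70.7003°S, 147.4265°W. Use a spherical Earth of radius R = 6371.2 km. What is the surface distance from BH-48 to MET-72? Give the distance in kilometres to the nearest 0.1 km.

1325.7 km

Δφ = 9.1218°,  Δλ = -32.0931°
a = sin²(Δφ/2) + cos φ₁ cos φ₂ sin²(Δλ/2) = 0.010786
c = 2·arcsin(√a) = 0.208083 rad = 11.9223°
d = R·c = 6371.2 × 0.208083 = 1325.7 km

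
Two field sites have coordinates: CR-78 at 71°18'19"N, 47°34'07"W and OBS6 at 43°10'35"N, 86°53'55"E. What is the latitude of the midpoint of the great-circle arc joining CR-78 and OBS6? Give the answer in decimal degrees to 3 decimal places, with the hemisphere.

71.240°N

CR-78: φ = +71.30528°, λ = -47.56861°
OBS6: φ = +43.17639°, λ = +86.89861°
Bx = cos φ₂ cos Δλ = -0.510841,  By = cos φ₂ sin Δλ = 0.520431
φₘ = atan2(sin φ₁ + sin φ₂, √((cos φ₁ + Bx)² + By²)) = 71.23986°
λₘ = λ₁ + atan2(By, cos φ₁ + Bx) = 62.51824°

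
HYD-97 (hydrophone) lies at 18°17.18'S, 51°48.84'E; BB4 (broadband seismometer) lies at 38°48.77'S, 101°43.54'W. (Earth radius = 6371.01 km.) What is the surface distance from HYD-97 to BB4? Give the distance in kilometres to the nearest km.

HYD-97: φ = -18.28633°, λ = +51.81400°
BB4: φ = -38.81283°, λ = -101.72567°
Δφ = -20.5265°,  Δλ = -153.5397°
a = sin²(Δφ/2) + cos φ₁ cos φ₂ sin²(Δλ/2) = 0.732841
c = 2·arcsin(√a) = 2.055202 rad = 117.7544°
d = R·c = 6371.01 × 2.055202 = 13093.7 km

13094 km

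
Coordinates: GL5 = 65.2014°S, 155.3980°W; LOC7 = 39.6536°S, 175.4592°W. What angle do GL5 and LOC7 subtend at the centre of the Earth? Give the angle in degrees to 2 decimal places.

Δφ = 25.5478°,  Δλ = -20.0612°
a = sin²(Δφ/2) + cos φ₁ cos φ₂ sin²(Δλ/2) = 0.058684
c = 2·arcsin(√a) = 0.489362 rad = 28.0384°

28.04°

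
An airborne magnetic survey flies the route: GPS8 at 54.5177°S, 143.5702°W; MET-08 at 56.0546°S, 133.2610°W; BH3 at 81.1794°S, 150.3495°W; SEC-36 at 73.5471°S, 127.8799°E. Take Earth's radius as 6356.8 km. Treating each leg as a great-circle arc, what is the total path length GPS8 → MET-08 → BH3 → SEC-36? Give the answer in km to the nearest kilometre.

5453 km

GPS8→MET-08: c = 0.105807 rad, d = 672.59 km
MET-08→BH3: c = 0.447331 rad, d = 2843.59 km
BH3→SEC-36: c = 0.304733 rad, d = 1937.13 km
Total = 672.59 + 2843.59 + 1937.13 = 5453.32 km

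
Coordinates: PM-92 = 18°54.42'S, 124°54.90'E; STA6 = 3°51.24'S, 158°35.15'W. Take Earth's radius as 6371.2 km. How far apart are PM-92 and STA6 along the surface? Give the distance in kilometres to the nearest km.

8450 km

PM-92: φ = -18.90700°, λ = +124.91500°
STA6: φ = -3.85400°, λ = -158.58583°
Δφ = 15.0530°,  Δλ = 76.4992°
a = sin²(Δφ/2) + cos φ₁ cos φ₂ sin²(Δλ/2) = 0.378928
c = 2·arcsin(√a) = 1.326222 rad = 75.9869°
d = R·c = 6371.2 × 1.326222 = 8449.6 km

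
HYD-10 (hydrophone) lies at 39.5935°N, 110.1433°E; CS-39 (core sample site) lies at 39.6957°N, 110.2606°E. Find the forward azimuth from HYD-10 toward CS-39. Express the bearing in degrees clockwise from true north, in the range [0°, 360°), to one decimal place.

41.4°

Δλ = 0.1173°
y = sin Δλ · cos φ₂ = 0.001575
x = cos φ₁ sin φ₂ − sin φ₁ cos φ₂ cos Δλ = 0.001785
θ = atan2(y, x) = 41.4324° → 41.4324° (mod 360°)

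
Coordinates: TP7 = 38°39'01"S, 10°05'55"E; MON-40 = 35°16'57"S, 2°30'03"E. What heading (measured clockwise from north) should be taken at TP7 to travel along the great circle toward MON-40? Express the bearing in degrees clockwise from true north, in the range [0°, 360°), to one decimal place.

TP7: φ = -38.65028°, λ = +10.09861°
MON-40: φ = -35.28250°, λ = +2.50083°
Δλ = -7.5978°
y = sin Δλ · cos φ₂ = -0.107931
x = cos φ₁ sin φ₂ − sin φ₁ cos φ₂ cos Δλ = 0.054269
θ = atan2(y, x) = -63.3063° → 296.6937° (mod 360°)

296.7°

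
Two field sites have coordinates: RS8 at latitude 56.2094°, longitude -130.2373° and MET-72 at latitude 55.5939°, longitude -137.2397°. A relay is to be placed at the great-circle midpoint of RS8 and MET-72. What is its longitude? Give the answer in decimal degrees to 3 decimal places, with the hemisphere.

Bx = cos φ₂ cos Δλ = 0.560840,  By = cos φ₂ sin Δλ = -0.068886
φₘ = atan2(sin φ₁ + sin φ₂, √((cos φ₁ + Bx)² + By²)) = 55.95132°
λₘ = λ₁ + atan2(By, cos φ₁ + Bx) = -133.76631°

133.766°W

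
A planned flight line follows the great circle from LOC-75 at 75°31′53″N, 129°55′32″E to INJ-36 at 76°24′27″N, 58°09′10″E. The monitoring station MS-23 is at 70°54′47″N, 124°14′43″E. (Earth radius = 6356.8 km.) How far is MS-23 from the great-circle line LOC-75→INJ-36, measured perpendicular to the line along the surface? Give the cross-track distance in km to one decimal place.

523.9 km

LOC-75: φ = +75.53139°, λ = +129.92556°
INJ-36: φ = +76.40750°, λ = +58.15278°
MS-23: φ = +70.91306°, λ = +124.24528°
δ₁₃ = central angle LOC-75→MS-23 = 0.085443 rad  (haversine)
θ₁₃ = bearing LOC-75→MS-23 = 202.288°,  θ₁₂ = bearing LOC-75→INJ-36 = 307.563°
dₓₜ = R·arcsin(sin δ₁₃ · sin(θ₁₃ − θ₁₂)) = 6356.8·arcsin(0.08534·sin(-105.275°)) = -523.911 km
|dₓₜ| = 523.911 km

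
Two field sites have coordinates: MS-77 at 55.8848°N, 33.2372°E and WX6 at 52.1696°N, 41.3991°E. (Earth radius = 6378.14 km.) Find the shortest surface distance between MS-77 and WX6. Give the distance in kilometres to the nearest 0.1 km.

Δφ = -3.7152°,  Δλ = 8.1619°
a = sin²(Δφ/2) + cos φ₁ cos φ₂ sin²(Δλ/2) = 0.002793
c = 2·arcsin(√a) = 0.105746 rad = 6.0588°
d = R·c = 6378.14 × 0.105746 = 674.5 km

674.5 km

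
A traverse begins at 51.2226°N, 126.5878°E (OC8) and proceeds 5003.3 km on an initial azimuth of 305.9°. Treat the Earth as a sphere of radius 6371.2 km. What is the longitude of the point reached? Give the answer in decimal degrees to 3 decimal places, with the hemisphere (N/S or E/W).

δ = d/R = 5003.3/6371.2 = 0.785299 rad
φ₂ = arcsin(sin φ₁ cos δ + cos φ₁ sin δ cos θ)
   = arcsin(0.77959·0.70718 + 0.62630·0.70704·0.58637) = 54.18969°
λ₂ = λ₁ + atan2(sin θ sin δ cos φ₁, cos δ − sin φ₁ sin φ₂) = 48.39230°

48.392°E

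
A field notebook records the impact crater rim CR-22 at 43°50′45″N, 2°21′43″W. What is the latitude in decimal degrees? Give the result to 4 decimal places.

43° + 50′/60 + 45″/3600 = 43 + 0.83333 + 0.01250 = 43.8458°

43.8458°N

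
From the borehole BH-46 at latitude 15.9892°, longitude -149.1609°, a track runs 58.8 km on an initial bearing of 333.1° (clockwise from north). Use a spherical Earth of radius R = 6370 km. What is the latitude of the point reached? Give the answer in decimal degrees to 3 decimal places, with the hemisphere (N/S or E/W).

δ = d/R = 58.8/6370 = 0.009231 rad
φ₂ = arcsin(sin φ₁ cos δ + cos φ₁ sin δ cos θ)
   = arcsin(0.27546·0.99996 + 0.96131·0.00923·0.89180) = 16.46071°
λ₂ = λ₁ + atan2(sin θ sin δ cos φ₁, cos δ − sin φ₁ sin φ₂) = -149.41041°

16.461°N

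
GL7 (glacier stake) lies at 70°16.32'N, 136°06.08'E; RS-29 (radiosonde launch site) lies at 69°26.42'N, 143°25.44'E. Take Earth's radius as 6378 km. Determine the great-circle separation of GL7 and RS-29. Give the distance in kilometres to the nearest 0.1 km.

GL7: φ = +70.27200°, λ = +136.10133°
RS-29: φ = +69.44033°, λ = +143.42400°
Δφ = -0.8317°,  Δλ = 7.3227°
a = sin²(Δφ/2) + cos φ₁ cos φ₂ sin²(Δλ/2) = 0.000536
c = 2·arcsin(√a) = 0.046311 rad = 2.6534°
d = R·c = 6378 × 0.046311 = 295.4 km

295.4 km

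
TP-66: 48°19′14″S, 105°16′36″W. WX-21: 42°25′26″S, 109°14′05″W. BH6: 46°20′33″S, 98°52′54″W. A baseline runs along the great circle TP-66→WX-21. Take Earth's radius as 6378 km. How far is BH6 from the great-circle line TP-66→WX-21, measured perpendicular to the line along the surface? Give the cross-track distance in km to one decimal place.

528.5 km

TP-66: φ = -48.32056°, λ = -105.27667°
WX-21: φ = -42.42389°, λ = -109.23472°
BH6: φ = -46.34250°, λ = -98.88167°
δ₁₃ = central angle TP-66→BH6 = 0.083118 rad  (haversine)
θ₁₃ = bearing TP-66→BH6 = 67.845°,  θ₁₂ = bearing TP-66→WX-21 = 333.325°
dₓₜ = R·arcsin(sin δ₁₃ · sin(θ₁₃ − θ₁₂)) = 6378·arcsin(0.08302·sin(-265.480°)) = 528.471 km
|dₓₜ| = 528.471 km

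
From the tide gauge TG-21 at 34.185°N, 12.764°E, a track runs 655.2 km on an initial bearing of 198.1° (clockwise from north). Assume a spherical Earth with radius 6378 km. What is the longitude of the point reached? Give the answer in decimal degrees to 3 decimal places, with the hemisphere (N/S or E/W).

δ = d/R = 655.2/6378 = 0.102728 rad
φ₂ = arcsin(sin φ₁ cos δ + cos φ₁ sin δ cos θ)
   = arcsin(0.56187·0.99473 + 0.82723·0.10255·-0.95052) = 28.57263°
λ₂ = λ₁ + atan2(sin θ sin δ cos φ₁, cos δ − sin φ₁ sin φ₂) = 10.68501°

10.685°E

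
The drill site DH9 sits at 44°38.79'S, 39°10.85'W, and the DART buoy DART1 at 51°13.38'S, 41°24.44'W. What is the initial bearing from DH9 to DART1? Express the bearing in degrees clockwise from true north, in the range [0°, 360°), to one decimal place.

192.0°

DH9: φ = -44.64650°, λ = -39.18083°
DART1: φ = -51.22300°, λ = -41.40733°
Δλ = -2.2265°
y = sin Δλ · cos φ₂ = -0.024331
x = cos φ₁ sin φ₂ − sin φ₁ cos φ₂ cos Δλ = -0.114862
θ = atan2(y, x) = -168.0398° → 191.9602° (mod 360°)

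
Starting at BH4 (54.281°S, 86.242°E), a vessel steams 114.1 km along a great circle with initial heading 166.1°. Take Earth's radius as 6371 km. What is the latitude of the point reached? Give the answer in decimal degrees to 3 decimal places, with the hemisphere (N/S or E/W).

δ = d/R = 114.1/6371 = 0.017909 rad
φ₂ = arcsin(sin φ₁ cos δ + cos φ₁ sin δ cos θ)
   = arcsin(-0.81189·0.99984 + 0.58381·0.01791·-0.97072) = -55.27632°
λ₂ = λ₁ + atan2(sin θ sin δ cos φ₁, cos δ − sin φ₁ sin φ₂) = 86.67473°

55.276°S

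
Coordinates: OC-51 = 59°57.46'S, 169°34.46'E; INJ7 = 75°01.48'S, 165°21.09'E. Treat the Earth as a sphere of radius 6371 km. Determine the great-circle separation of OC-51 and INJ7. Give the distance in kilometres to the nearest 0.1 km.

OC-51: φ = -59.95767°, λ = +169.57433°
INJ7: φ = -75.02467°, λ = +165.35150°
Δφ = -15.0670°,  Δλ = -4.2228°
a = sin²(Δφ/2) + cos φ₁ cos φ₂ sin²(Δλ/2) = 0.017364
c = 2·arcsin(√a) = 0.264316 rad = 15.1442°
d = R·c = 6371 × 0.264316 = 1684.0 km

1684.0 km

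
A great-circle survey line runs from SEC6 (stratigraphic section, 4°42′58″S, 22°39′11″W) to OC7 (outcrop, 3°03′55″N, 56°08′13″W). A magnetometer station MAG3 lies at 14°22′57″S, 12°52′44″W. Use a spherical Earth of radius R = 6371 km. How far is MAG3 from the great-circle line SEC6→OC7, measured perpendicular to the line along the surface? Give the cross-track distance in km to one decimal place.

SEC6: φ = -4.71611°, λ = -22.65306°
OC7: φ = +3.06528°, λ = -56.13694°
MAG3: φ = -14.38250°, λ = -12.87889°
δ₁₃ = central angle SEC6→MAG3 = 0.238094 rad  (haversine)
θ₁₃ = bearing SEC6→MAG3 = 135.794°,  θ₁₂ = bearing SEC6→OC7 = 282.464°
dₓₜ = R·arcsin(sin δ₁₃ · sin(θ₁₃ − θ₁₂)) = 6371·arcsin(0.23585·sin(-146.670°)) = -827.960 km
|dₓₜ| = 827.960 km

828.0 km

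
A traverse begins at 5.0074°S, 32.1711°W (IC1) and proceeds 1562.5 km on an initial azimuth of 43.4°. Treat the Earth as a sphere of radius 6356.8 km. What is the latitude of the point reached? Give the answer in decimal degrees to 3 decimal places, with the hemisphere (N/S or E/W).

δ = d/R = 1562.5/6356.8 = 0.245800 rad
φ₂ = arcsin(sin φ₁ cos δ + cos φ₁ sin δ cos θ)
   = arcsin(-0.08728·0.96994 + 0.99618·0.24333·0.72657) = 5.24780°
λ₂ = λ₁ + atan2(sin θ sin δ cos φ₁, cos δ − sin φ₁ sin φ₂) = -22.50569°

5.248°N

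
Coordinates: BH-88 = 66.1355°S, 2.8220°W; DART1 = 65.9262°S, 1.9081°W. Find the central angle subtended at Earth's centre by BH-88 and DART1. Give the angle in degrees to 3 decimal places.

0.426°

Δφ = 0.2093°,  Δλ = 0.9139°
a = sin²(Δφ/2) + cos φ₁ cos φ₂ sin²(Δλ/2) = 0.000014
c = 2·arcsin(√a) = 0.007438 rad = 0.4262°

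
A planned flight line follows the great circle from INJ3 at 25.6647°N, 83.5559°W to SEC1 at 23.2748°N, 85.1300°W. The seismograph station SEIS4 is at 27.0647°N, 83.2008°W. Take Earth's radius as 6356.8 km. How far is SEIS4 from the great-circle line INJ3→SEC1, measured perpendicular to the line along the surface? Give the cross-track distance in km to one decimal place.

δ₁₃ = central angle INJ3→SEIS4 = 0.025058 rad  (haversine)
θ₁₃ = bearing INJ3→SEIS4 = 12.725°,  θ₁₂ = bearing INJ3→SEC1 = 211.272°
dₓₜ = R·arcsin(sin δ₁₃ · sin(θ₁₃ − θ₁₂)) = 6356.8·arcsin(0.02505·sin(-198.547°)) = 50.660 km
|dₓₜ| = 50.660 km

50.7 km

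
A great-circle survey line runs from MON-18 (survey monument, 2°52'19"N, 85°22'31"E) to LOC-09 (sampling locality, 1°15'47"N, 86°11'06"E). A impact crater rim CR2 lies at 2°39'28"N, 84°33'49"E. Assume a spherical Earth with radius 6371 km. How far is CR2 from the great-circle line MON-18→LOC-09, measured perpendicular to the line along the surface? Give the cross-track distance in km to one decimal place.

91.2 km

MON-18: φ = +2.87194°, λ = +85.37528°
LOC-09: φ = +1.26306°, λ = +86.18500°
CR2: φ = +2.65778°, λ = +84.56361°
δ₁₃ = central angle MON-18→CR2 = 0.014635 rad  (haversine)
θ₁₃ = bearing MON-18→CR2 = 255.222°,  θ₁₂ = bearing MON-18→LOC-09 = 153.284°
dₓₜ = R·arcsin(sin δ₁₃ · sin(θ₁₃ − θ₁₂)) = 6371·arcsin(0.01463·sin(101.938°)) = 91.224 km
|dₓₜ| = 91.224 km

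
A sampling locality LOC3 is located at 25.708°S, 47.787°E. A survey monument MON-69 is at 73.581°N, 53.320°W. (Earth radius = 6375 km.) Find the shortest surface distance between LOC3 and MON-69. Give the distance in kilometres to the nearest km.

Δφ = 99.2890°,  Δλ = -101.1070°
a = sin²(Δφ/2) + cos φ₁ cos φ₂ sin²(Δλ/2) = 0.732579
c = 2·arcsin(√a) = 2.054609 rad = 117.7204°
d = R·c = 6375 × 2.054609 = 13098.1 km

13098 km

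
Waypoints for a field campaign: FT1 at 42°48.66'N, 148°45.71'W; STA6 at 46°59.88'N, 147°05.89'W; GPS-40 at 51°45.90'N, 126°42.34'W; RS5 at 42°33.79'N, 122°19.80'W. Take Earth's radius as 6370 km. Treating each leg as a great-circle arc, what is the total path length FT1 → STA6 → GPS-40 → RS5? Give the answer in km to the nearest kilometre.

FT1: φ = +42.81100°, λ = -148.76183°
STA6: φ = +46.99800°, λ = -147.09817°
GPS-40: φ = +51.76500°, λ = -126.70567°
RS5: φ = +42.56317°, λ = -122.33000°
FT1→STA6: c = 0.075911 rad, d = 483.55 km
STA6→GPS-40: c = 0.245207 rad, d = 1561.97 km
GPS-40→RS5: c = 0.168708 rad, d = 1074.67 km
Total = 483.55 + 1561.97 + 1074.67 = 3120.19 km

3120 km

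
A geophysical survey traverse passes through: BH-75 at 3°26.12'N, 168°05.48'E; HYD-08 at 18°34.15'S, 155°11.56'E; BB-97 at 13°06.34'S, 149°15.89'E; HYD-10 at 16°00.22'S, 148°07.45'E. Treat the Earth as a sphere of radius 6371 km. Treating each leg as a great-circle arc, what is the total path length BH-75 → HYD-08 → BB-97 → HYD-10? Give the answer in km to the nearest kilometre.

4048 km

BH-75: φ = +3.43533°, λ = +168.09133°
HYD-08: φ = -18.56917°, λ = +155.19267°
BB-97: φ = -13.10567°, λ = +149.26483°
HYD-10: φ = -16.00367°, λ = +148.12417°
BH-75→HYD-08: c = 0.443448 rad, d = 2825.21 km
HYD-08→BB-97: c = 0.137803 rad, d = 877.94 km
BB-97→HYD-10: c = 0.054125 rad, d = 344.83 km
Total = 2825.21 + 877.94 + 344.83 = 4047.98 km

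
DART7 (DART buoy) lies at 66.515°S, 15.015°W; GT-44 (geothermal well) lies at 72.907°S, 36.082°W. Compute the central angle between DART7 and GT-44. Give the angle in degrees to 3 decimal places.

Δφ = -6.3920°,  Δλ = -21.0670°
a = sin²(Δφ/2) + cos φ₁ cos φ₂ sin²(Δλ/2) = 0.007023
c = 2·arcsin(√a) = 0.167800 rad = 9.6143°

9.614°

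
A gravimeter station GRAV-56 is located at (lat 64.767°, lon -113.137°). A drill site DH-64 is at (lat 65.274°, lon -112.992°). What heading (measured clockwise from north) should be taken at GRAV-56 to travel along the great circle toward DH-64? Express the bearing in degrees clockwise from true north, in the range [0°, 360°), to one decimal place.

Δλ = 0.1450°
y = sin Δλ · cos φ₂ = 0.001059
x = cos φ₁ sin φ₂ − sin φ₁ cos φ₂ cos Δλ = 0.008850
θ = atan2(y, x) = 6.8208° → 6.8208° (mod 360°)

6.8°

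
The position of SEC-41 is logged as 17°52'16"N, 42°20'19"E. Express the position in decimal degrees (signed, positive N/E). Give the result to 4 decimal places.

+17.8711°, +42.3386°

lat: 17.8711° N → +17.8711°
lon: 42.3386° E → +42.3386°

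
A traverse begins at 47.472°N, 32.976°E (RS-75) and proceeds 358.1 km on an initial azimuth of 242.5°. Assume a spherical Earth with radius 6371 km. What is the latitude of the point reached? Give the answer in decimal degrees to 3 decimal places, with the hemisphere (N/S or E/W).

δ = d/R = 358.1/6371 = 0.056208 rad
φ₂ = arcsin(sin φ₁ cos δ + cos φ₁ sin δ cos θ)
   = arcsin(0.73695·0.99842 + 0.67595·0.05618·-0.46175) = 45.91010°
λ₂ = λ₁ + atan2(sin θ sin δ cos φ₁, cos δ − sin φ₁ sin φ₂) = 28.86908°

45.910°N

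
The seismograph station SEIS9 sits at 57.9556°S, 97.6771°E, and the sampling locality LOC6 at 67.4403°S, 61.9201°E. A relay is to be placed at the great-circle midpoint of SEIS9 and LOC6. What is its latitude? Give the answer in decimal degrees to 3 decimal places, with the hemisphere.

Bx = cos φ₂ cos Δλ = 0.311330,  By = cos φ₂ sin Δλ = -0.224183
φₘ = atan2(sin φ₁ + sin φ₂, √((cos φ₁ + Bx)² + By²)) = -63.80665°
λₘ = λ₁ + atan2(By, cos φ₁ + Bx) = 82.76635°

63.807°S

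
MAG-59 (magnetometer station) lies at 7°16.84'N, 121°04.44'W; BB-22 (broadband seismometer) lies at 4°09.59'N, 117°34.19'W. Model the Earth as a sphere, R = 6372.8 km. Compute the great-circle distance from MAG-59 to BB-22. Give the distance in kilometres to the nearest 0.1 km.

520.4 km

MAG-59: φ = +7.28067°, λ = -121.07400°
BB-22: φ = +4.15983°, λ = -117.56983°
Δφ = -3.1208°,  Δλ = 3.5042°
a = sin²(Δφ/2) + cos φ₁ cos φ₂ sin²(Δλ/2) = 0.001666
c = 2·arcsin(√a) = 0.081665 rad = 4.6791°
d = R·c = 6372.8 × 0.081665 = 520.4 km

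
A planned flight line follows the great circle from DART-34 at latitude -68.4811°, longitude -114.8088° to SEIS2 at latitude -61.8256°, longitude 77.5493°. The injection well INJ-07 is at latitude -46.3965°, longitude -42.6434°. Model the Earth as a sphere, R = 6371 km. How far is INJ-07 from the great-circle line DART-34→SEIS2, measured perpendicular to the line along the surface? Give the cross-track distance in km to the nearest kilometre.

4591 km

δ₁₃ = central angle DART-34→INJ-07 = 0.721018 rad  (haversine)
θ₁₃ = bearing DART-34→INJ-07 = 96.010°,  θ₁₂ = bearing DART-34→SEIS2 = 187.649°
dₓₜ = R·arcsin(sin δ₁₃ · sin(θ₁₃ − θ₁₂)) = 6371·arcsin(0.66015·sin(-91.639°)) = -4591.315 km
|dₓₜ| = 4591.315 km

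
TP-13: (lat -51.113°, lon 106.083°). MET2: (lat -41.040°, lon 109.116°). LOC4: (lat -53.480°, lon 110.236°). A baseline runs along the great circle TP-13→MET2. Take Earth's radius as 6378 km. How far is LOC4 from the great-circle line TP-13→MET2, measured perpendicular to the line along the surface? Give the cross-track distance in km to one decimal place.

δ₁₃ = central angle TP-13→LOC4 = 0.060577 rad  (haversine)
θ₁₃ = bearing TP-13→LOC4 = 134.611°,  θ₁₂ = bearing TP-13→MET2 = 12.912°
dₓₜ = R·arcsin(sin δ₁₃ · sin(θ₁₃ − θ₁₂)) = 6378·arcsin(0.06054·sin(121.699°)) = 328.665 km
|dₓₜ| = 328.665 km

328.7 km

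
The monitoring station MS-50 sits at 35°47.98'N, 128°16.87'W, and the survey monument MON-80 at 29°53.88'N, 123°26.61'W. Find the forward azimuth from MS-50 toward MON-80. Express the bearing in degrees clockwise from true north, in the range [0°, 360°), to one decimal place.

MS-50: φ = +35.79967°, λ = -128.28117°
MON-80: φ = +29.89800°, λ = -123.44350°
Δλ = 4.8377°
y = sin Δλ · cos φ₂ = 0.073109
x = cos φ₁ sin φ₂ − sin φ₁ cos φ₂ cos Δλ = -0.101015
θ = atan2(y, x) = 144.1049° → 144.1049° (mod 360°)

144.1°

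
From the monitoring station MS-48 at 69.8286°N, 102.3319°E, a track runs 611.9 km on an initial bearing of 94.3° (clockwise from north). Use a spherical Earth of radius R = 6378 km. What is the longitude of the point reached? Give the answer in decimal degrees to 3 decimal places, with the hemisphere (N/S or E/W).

117.598°E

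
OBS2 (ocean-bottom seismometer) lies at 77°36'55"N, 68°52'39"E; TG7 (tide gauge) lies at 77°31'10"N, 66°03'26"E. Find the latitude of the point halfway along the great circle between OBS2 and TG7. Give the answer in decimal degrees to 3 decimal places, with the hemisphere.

OBS2: φ = +77.61528°, λ = +68.87750°
TG7: φ = +77.51944°, λ = +66.05722°
Bx = cos φ₂ cos Δλ = 0.215847,  By = cos φ₂ sin Δλ = -0.010633
φₘ = atan2(sin φ₁ + sin φ₂, √((cos φ₁ + Bx)² + By²)) = 77.57101°
λₘ = λ₁ + atan2(By, cos φ₁ + Bx) = 67.46201°

77.571°N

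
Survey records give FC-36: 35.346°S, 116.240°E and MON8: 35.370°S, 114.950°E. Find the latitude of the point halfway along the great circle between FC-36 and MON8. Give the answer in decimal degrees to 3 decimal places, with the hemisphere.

Bx = cos φ₂ cos Δλ = 0.815224,  By = cos φ₂ sin Δλ = -0.018358
φₘ = atan2(sin φ₁ + sin φ₂, √((cos φ₁ + Bx)² + By²)) = -35.35971°
λₘ = λ₁ + atan2(By, cos φ₁ + Bx) = 115.59510°

35.360°S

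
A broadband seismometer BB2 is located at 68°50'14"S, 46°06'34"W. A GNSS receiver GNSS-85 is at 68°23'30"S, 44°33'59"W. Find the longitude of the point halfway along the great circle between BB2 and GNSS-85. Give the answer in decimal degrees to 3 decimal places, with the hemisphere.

BB2: φ = -68.83722°, λ = -46.10944°
GNSS-85: φ = -68.39167°, λ = -44.56639°
Bx = cos φ₂ cos Δλ = 0.368126,  By = cos φ₂ sin Δλ = 0.009917
φₘ = atan2(sin φ₁ + sin φ₂, √((cos φ₁ + Bx)² + By²)) = -68.61621°
λₘ = λ₁ + atan2(By, cos φ₁ + Bx) = -45.33026°

45.330°W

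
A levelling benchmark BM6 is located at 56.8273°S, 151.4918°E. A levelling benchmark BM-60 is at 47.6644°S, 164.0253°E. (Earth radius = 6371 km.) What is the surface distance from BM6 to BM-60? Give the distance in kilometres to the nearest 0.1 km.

Δφ = 9.1629°,  Δλ = 12.5335°
a = sin²(Δφ/2) + cos φ₁ cos φ₂ sin²(Δλ/2) = 0.010771
c = 2·arcsin(√a) = 0.207941 rad = 11.9142°
d = R·c = 6371 × 0.207941 = 1324.8 km

1324.8 km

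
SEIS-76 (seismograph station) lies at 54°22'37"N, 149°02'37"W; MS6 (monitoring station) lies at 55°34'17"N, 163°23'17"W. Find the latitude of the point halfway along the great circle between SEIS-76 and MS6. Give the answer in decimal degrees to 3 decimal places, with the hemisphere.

55.185°N

SEIS-76: φ = +54.37694°, λ = -149.04361°
MS6: φ = +55.57139°, λ = -163.38806°
Bx = cos φ₂ cos Δλ = 0.547753,  By = cos φ₂ sin Δλ = -0.140073
φₘ = atan2(sin φ₁ + sin φ₂, √((cos φ₁ + Bx)² + By²)) = 55.18537°
λₘ = λ₁ + atan2(By, cos φ₁ + Bx) = -156.10860°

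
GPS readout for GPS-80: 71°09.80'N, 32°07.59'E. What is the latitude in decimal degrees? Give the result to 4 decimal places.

71.1633°N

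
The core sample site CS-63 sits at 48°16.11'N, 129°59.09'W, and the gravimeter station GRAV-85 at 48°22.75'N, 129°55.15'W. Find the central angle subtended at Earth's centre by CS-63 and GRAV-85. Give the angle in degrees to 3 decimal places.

0.119°

CS-63: φ = +48.26850°, λ = -129.98483°
GRAV-85: φ = +48.37917°, λ = -129.91917°
Δφ = 0.1107°,  Δλ = 0.0657°
a = sin²(Δφ/2) + cos φ₁ cos φ₂ sin²(Δλ/2) = 0.000001
c = 2·arcsin(√a) = 0.002076 rad = 0.1190°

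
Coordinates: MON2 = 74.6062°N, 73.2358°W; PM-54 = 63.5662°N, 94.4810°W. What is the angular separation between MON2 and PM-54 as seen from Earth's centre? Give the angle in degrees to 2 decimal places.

Δφ = -11.0400°,  Δλ = -21.2452°
a = sin²(Δφ/2) + cos φ₁ cos φ₂ sin²(Δλ/2) = 0.013269
c = 2·arcsin(√a) = 0.230892 rad = 13.2291°

13.23°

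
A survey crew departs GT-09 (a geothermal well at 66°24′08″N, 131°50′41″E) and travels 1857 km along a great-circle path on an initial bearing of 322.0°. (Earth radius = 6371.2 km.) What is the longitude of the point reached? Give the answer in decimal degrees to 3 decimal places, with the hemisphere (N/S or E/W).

GT-09: φ = +66.40222°, λ = +131.84472°
δ = d/R = 1857/6371.2 = 0.291468 rad
φ₂ = arcsin(sin φ₁ cos δ + cos φ₁ sin δ cos θ)
   = arcsin(0.91638·0.95782 + 0.40031·0.28736·0.78801) = 75.55232°
λ₂ = λ₁ + atan2(sin θ sin δ cos φ₁, cos δ − sin φ₁ sin φ₂) = 86.68361°

86.684°E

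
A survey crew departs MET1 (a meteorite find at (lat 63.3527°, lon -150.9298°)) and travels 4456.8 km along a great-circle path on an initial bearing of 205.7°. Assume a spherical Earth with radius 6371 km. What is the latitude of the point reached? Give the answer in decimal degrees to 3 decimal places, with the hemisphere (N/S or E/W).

δ = d/R = 4456.8/6371 = 0.699545 rad
φ₂ = arcsin(sin φ₁ cos δ + cos φ₁ sin δ cos θ)
   = arcsin(0.89378·0.76514 + 0.44850·0.64387·-0.90108) = 25.06579°
λ₂ = λ₁ + atan2(sin θ sin δ cos φ₁, cos δ − sin φ₁ sin φ₂) = -168.88362°

25.066°N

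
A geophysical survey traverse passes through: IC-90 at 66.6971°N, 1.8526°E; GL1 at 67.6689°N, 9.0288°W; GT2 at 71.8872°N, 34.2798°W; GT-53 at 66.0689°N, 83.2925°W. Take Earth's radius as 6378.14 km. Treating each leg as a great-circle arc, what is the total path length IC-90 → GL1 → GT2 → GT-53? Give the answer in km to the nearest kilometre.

3545 km

IC-90→GL1: c = 0.075468 rad, d = 481.35 km
GL1→GT2: c = 0.167504 rad, d = 1068.37 km
GT2→GT-53: c = 0.312872 rad, d = 1995.54 km
Total = 481.35 + 1068.37 + 1995.54 = 3545.25 km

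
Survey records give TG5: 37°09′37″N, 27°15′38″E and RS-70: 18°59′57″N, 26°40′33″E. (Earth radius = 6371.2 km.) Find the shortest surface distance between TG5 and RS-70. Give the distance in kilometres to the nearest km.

2020 km

TG5: φ = +37.16028°, λ = +27.26056°
RS-70: φ = +18.99917°, λ = +26.67583°
Δφ = -18.1611°,  Δλ = -0.5847°
a = sin²(Δφ/2) + cos φ₁ cos φ₂ sin²(Δλ/2) = 0.024928
c = 2·arcsin(√a) = 0.317097 rad = 18.1683°
d = R·c = 6371.2 × 0.317097 = 2020.3 km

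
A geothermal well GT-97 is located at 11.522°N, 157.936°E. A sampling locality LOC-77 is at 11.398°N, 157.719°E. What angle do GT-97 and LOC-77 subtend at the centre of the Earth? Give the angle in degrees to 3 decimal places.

0.246°

Δφ = -0.1240°,  Δλ = -0.2170°
a = sin²(Δφ/2) + cos φ₁ cos φ₂ sin²(Δλ/2) = 0.000005
c = 2·arcsin(√a) = 0.004297 rad = 0.2462°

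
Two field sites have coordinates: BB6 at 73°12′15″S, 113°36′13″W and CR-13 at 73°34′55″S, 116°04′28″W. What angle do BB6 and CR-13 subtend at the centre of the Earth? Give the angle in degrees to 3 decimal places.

0.801°

BB6: φ = -73.20417°, λ = -113.60361°
CR-13: φ = -73.58194°, λ = -116.07444°
Δφ = -0.3778°,  Δλ = -2.4708°
a = sin²(Δφ/2) + cos φ₁ cos φ₂ sin²(Δλ/2) = 0.000049
c = 2·arcsin(√a) = 0.013976 rad = 0.8008°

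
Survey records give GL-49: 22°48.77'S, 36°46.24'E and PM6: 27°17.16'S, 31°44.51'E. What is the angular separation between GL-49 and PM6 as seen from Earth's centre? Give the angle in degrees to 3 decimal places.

GL-49: φ = -22.81283°, λ = +36.77067°
PM6: φ = -27.28600°, λ = +31.74183°
Δφ = -4.4732°,  Δλ = -5.0288°
a = sin²(Δφ/2) + cos φ₁ cos φ₂ sin²(Δλ/2) = 0.003100
c = 2·arcsin(√a) = 0.111408 rad = 6.3832°

6.383°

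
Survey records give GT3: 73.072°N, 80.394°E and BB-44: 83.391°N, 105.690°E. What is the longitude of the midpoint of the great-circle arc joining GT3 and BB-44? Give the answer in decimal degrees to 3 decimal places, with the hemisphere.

Bx = cos φ₂ cos Δλ = 0.104057,  By = cos φ₂ sin Δλ = 0.049179
φₘ = atan2(sin φ₁ + sin φ₂, √((cos φ₁ + Bx)² + By²)) = 78.45663°
λₘ = λ₁ + atan2(By, cos φ₁ + Bx) = 87.48695°

87.487°E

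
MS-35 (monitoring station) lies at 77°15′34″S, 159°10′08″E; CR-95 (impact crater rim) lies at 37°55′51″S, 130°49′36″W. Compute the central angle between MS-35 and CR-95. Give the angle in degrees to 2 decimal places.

48.77°

MS-35: φ = -77.25944°, λ = +159.16889°
CR-95: φ = -37.93083°, λ = -130.82667°
Δφ = 39.3286°,  Δλ = 70.0044°
a = sin²(Δφ/2) + cos φ₁ cos φ₂ sin²(Δλ/2) = 0.170472
c = 2·arcsin(√a) = 0.851233 rad = 48.7721°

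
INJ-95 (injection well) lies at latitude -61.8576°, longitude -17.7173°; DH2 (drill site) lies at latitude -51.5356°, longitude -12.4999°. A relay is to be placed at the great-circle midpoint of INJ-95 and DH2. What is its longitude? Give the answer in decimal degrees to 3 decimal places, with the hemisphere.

Bx = cos φ₂ cos Δλ = 0.619451,  By = cos φ₂ sin Δλ = 0.056564
φₘ = atan2(sin φ₁ + sin φ₂, √((cos φ₁ + Bx)² + By²)) = -56.72334°
λₘ = λ₁ + atan2(By, cos φ₁ + Bx) = -14.74971°

14.750°W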